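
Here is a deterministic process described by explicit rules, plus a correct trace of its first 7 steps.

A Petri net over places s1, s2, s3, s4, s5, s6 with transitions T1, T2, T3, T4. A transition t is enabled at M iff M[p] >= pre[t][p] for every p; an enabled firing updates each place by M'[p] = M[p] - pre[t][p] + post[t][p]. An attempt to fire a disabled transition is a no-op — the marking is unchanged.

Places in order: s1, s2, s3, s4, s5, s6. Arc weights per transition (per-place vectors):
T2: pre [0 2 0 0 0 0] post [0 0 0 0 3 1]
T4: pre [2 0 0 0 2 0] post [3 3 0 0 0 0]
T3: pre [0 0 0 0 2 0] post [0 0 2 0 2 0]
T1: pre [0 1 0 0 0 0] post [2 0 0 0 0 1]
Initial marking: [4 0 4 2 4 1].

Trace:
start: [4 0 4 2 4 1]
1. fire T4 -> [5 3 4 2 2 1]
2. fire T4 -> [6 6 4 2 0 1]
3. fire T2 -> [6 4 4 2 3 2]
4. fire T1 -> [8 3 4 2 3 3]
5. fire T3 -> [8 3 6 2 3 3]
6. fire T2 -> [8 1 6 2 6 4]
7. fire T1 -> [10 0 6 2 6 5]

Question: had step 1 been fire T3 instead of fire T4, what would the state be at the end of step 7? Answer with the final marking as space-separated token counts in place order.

7 0 8 2 5 3

(re-executing from step 1 with the substitution; state before step 1: [4 0 4 2 4 1])
1. fire T3 -> [4 0 6 2 4 1]
2. fire T4 -> [5 3 6 2 2 1]
3. fire T2 -> [5 1 6 2 5 2]
4. fire T1 -> [7 0 6 2 5 3]
5. fire T3 -> [7 0 8 2 5 3]
6. fire T2 -> [7 0 8 2 5 3]
7. fire T1 -> [7 0 8 2 5 3]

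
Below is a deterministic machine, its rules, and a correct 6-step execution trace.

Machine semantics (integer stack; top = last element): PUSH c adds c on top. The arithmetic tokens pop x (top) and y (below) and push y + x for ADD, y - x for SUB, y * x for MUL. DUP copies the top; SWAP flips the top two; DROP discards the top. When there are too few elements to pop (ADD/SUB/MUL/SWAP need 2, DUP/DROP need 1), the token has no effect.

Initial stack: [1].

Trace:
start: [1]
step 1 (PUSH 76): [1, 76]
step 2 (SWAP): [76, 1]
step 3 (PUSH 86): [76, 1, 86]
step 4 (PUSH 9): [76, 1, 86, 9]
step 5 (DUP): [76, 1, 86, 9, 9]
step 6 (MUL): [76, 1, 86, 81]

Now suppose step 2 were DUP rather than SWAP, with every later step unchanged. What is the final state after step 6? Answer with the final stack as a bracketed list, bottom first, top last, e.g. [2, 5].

[1, 76, 76, 86, 81]

(re-executing from step 2 with the substitution; state before step 2: [1, 76])
step 2 (DUP): [1, 76, 76]
step 3 (PUSH 86): [1, 76, 76, 86]
step 4 (PUSH 9): [1, 76, 76, 86, 9]
step 5 (DUP): [1, 76, 76, 86, 9, 9]
step 6 (MUL): [1, 76, 76, 86, 81]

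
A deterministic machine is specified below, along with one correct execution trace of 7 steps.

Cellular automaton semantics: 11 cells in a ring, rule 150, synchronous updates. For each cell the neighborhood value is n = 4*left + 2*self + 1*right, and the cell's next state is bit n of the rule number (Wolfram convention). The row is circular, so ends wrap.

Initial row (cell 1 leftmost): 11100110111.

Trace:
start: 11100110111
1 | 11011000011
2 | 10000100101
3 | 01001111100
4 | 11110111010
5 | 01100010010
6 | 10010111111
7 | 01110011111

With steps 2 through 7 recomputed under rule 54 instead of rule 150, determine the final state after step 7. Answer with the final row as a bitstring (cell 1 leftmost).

00010001000

(re-executing steps 2..7 under rule 54; state before step 2: 11011000011)
2 | 00100100100
3 | 01111111110
4 | 10000000001
5 | 01000000010
6 | 11100000111
7 | 00010001000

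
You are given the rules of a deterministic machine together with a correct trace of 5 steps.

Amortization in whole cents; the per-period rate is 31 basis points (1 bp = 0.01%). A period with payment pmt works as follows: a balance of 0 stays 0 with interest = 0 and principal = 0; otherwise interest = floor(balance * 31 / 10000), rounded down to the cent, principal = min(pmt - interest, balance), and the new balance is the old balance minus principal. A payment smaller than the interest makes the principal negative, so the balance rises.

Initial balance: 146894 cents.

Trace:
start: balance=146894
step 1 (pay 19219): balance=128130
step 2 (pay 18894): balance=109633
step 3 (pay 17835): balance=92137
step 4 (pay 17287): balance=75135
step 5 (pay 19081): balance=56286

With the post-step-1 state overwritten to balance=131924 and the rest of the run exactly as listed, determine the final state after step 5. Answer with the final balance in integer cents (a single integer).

state after step 1 := balance=131924
step 2 (pay 18894): balance=113438
step 3 (pay 17835): balance=95954
step 4 (pay 17287): balance=78964
step 5 (pay 19081): balance=60127

60127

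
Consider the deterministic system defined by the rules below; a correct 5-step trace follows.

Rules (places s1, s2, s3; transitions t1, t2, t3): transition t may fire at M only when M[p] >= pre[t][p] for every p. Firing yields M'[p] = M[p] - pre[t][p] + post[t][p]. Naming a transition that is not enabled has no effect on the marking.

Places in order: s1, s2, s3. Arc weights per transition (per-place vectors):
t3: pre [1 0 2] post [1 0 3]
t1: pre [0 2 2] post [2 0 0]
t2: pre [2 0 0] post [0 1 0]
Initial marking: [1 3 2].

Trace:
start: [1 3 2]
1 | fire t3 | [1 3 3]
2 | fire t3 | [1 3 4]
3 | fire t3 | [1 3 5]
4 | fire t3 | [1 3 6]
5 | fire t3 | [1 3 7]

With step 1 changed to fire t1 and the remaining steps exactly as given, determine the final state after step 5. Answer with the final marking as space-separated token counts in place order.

3 1 0

(re-executing from step 1 with the substitution; state before step 1: [1 3 2])
1 | fire t1 | [3 1 0]
2 | fire t3 | [3 1 0]
3 | fire t3 | [3 1 0]
4 | fire t3 | [3 1 0]
5 | fire t3 | [3 1 0]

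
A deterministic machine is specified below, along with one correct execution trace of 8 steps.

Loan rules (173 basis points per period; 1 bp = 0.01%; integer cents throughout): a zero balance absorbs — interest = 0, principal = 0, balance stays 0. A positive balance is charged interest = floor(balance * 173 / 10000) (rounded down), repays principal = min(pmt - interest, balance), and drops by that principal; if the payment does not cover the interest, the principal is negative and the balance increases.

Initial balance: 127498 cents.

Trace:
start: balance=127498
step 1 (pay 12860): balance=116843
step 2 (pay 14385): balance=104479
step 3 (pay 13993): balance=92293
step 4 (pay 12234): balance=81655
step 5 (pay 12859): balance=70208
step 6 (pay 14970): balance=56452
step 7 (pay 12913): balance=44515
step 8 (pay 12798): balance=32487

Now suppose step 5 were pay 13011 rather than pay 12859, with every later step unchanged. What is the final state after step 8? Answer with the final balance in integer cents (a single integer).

(re-executing from step 5 with the substitution; state before step 5: balance=81655)
step 5 (pay 13011): balance=70056
step 6 (pay 14970): balance=56297
step 7 (pay 12913): balance=44357
step 8 (pay 12798): balance=32326

32326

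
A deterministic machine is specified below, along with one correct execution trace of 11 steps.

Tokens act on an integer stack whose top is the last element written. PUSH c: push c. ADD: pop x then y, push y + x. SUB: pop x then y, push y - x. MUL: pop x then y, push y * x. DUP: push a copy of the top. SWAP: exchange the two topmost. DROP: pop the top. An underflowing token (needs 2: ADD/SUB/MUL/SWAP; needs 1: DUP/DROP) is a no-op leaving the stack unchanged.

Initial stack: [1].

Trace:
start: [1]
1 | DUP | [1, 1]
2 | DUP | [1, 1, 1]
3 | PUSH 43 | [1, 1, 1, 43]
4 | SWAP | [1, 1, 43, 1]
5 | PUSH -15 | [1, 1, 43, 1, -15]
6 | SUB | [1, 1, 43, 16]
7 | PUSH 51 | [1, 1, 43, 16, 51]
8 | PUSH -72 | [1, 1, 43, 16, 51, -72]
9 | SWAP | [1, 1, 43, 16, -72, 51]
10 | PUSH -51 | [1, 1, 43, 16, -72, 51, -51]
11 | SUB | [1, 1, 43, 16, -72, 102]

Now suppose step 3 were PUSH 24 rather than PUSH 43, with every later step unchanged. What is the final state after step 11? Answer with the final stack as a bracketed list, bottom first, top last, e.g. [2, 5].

(re-executing from step 3 with the substitution; state before step 3: [1, 1, 1])
3 | PUSH 24 | [1, 1, 1, 24]
4 | SWAP | [1, 1, 24, 1]
5 | PUSH -15 | [1, 1, 24, 1, -15]
6 | SUB | [1, 1, 24, 16]
7 | PUSH 51 | [1, 1, 24, 16, 51]
8 | PUSH -72 | [1, 1, 24, 16, 51, -72]
9 | SWAP | [1, 1, 24, 16, -72, 51]
10 | PUSH -51 | [1, 1, 24, 16, -72, 51, -51]
11 | SUB | [1, 1, 24, 16, -72, 102]

[1, 1, 24, 16, -72, 102]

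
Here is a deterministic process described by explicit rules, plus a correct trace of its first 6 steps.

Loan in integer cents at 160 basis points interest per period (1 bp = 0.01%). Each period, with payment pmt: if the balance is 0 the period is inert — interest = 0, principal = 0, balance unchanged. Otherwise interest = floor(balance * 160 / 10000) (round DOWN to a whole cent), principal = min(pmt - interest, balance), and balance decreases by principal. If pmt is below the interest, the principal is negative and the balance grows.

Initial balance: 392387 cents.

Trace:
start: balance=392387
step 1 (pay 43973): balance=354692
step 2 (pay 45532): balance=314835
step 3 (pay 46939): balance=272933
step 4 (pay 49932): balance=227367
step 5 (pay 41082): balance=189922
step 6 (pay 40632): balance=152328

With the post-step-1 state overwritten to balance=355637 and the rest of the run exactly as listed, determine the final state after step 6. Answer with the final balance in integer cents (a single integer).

state after step 1 := balance=355637
step 2 (pay 45532): balance=315795
step 3 (pay 46939): balance=273908
step 4 (pay 49932): balance=228358
step 5 (pay 41082): balance=190929
step 6 (pay 40632): balance=153351

153351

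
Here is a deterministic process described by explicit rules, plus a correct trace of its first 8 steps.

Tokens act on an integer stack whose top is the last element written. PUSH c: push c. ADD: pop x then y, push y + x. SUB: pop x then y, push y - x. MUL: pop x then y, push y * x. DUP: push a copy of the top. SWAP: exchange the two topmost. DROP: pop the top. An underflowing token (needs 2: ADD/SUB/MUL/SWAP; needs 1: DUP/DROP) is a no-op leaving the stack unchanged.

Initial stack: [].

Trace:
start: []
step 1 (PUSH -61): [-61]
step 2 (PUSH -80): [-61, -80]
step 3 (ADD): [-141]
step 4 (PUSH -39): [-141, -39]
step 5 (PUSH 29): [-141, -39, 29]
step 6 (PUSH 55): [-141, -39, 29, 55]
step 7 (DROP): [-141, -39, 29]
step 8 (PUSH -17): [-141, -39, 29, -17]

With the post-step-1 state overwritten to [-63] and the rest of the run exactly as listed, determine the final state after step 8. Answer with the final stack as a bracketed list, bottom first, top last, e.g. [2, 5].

[-143, -39, 29, -17]

state after step 1 := [-63]
step 2 (PUSH -80): [-63, -80]
step 3 (ADD): [-143]
step 4 (PUSH -39): [-143, -39]
step 5 (PUSH 29): [-143, -39, 29]
step 6 (PUSH 55): [-143, -39, 29, 55]
step 7 (DROP): [-143, -39, 29]
step 8 (PUSH -17): [-143, -39, 29, -17]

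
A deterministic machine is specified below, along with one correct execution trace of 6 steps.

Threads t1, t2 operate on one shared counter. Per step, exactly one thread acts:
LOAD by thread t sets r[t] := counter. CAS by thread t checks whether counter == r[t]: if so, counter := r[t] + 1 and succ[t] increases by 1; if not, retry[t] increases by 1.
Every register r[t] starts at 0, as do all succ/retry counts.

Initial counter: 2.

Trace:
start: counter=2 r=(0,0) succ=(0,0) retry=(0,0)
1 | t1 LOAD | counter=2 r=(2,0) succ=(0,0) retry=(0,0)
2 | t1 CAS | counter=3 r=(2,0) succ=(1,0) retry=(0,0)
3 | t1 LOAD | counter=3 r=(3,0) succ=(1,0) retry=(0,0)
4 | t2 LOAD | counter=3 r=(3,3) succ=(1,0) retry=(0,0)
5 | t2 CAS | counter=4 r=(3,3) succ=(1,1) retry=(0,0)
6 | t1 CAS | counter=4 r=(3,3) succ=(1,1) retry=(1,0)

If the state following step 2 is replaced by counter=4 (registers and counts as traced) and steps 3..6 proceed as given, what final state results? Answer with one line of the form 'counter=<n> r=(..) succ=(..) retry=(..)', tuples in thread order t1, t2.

counter=5 r=(4,4) succ=(1,1) retry=(1,0)

state after step 2 := counter=4 r=(2,0) succ=(1,0) retry=(0,0)
3 | t1 LOAD | counter=4 r=(4,0) succ=(1,0) retry=(0,0)
4 | t2 LOAD | counter=4 r=(4,4) succ=(1,0) retry=(0,0)
5 | t2 CAS | counter=5 r=(4,4) succ=(1,1) retry=(0,0)
6 | t1 CAS | counter=5 r=(4,4) succ=(1,1) retry=(1,0)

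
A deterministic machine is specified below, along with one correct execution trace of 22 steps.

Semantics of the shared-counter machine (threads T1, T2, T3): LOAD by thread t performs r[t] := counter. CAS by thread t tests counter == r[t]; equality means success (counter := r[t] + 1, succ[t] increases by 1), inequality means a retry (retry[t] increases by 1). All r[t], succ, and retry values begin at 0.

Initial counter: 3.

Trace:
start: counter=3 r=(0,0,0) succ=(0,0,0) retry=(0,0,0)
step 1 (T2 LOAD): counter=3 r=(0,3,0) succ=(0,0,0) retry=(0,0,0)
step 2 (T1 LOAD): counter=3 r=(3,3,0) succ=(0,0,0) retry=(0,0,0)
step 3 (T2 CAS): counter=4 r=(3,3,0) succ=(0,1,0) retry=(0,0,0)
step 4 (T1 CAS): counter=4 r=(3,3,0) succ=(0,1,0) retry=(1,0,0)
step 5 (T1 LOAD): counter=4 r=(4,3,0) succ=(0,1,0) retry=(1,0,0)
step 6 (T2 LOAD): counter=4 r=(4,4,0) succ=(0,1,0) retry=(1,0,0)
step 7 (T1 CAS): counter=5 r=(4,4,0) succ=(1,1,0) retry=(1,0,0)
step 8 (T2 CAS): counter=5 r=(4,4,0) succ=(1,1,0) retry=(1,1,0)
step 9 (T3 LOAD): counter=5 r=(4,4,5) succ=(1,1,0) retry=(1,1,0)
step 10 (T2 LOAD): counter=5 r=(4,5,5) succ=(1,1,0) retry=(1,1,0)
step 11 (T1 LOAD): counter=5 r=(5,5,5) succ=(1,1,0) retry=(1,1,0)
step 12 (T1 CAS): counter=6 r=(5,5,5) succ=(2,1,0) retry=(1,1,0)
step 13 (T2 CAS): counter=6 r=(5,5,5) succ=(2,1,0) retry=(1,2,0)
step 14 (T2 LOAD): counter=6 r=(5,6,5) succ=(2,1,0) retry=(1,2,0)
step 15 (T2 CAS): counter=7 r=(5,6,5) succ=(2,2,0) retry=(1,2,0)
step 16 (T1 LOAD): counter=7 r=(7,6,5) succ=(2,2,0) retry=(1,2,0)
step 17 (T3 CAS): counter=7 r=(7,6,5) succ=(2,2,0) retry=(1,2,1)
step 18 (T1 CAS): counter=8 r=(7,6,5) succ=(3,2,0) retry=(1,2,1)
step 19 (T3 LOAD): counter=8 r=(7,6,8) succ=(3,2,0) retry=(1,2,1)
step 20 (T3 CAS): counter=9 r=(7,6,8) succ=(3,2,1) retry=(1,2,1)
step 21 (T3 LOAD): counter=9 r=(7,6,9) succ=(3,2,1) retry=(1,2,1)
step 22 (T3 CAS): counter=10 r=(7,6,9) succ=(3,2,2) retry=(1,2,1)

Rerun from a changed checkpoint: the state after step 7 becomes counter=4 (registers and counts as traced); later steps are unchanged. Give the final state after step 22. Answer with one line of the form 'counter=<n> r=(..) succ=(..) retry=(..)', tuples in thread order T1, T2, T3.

counter=10 r=(7,6,9) succ=(3,3,2) retry=(1,1,1)

state after step 7 := counter=4 r=(4,4,0) succ=(1,1,0) retry=(1,0,0)
step 8 (T2 CAS): counter=5 r=(4,4,0) succ=(1,2,0) retry=(1,0,0)
step 9 (T3 LOAD): counter=5 r=(4,4,5) succ=(1,2,0) retry=(1,0,0)
step 10 (T2 LOAD): counter=5 r=(4,5,5) succ=(1,2,0) retry=(1,0,0)
step 11 (T1 LOAD): counter=5 r=(5,5,5) succ=(1,2,0) retry=(1,0,0)
step 12 (T1 CAS): counter=6 r=(5,5,5) succ=(2,2,0) retry=(1,0,0)
step 13 (T2 CAS): counter=6 r=(5,5,5) succ=(2,2,0) retry=(1,1,0)
step 14 (T2 LOAD): counter=6 r=(5,6,5) succ=(2,2,0) retry=(1,1,0)
step 15 (T2 CAS): counter=7 r=(5,6,5) succ=(2,3,0) retry=(1,1,0)
step 16 (T1 LOAD): counter=7 r=(7,6,5) succ=(2,3,0) retry=(1,1,0)
step 17 (T3 CAS): counter=7 r=(7,6,5) succ=(2,3,0) retry=(1,1,1)
step 18 (T1 CAS): counter=8 r=(7,6,5) succ=(3,3,0) retry=(1,1,1)
step 19 (T3 LOAD): counter=8 r=(7,6,8) succ=(3,3,0) retry=(1,1,1)
step 20 (T3 CAS): counter=9 r=(7,6,8) succ=(3,3,1) retry=(1,1,1)
step 21 (T3 LOAD): counter=9 r=(7,6,9) succ=(3,3,1) retry=(1,1,1)
step 22 (T3 CAS): counter=10 r=(7,6,9) succ=(3,3,2) retry=(1,1,1)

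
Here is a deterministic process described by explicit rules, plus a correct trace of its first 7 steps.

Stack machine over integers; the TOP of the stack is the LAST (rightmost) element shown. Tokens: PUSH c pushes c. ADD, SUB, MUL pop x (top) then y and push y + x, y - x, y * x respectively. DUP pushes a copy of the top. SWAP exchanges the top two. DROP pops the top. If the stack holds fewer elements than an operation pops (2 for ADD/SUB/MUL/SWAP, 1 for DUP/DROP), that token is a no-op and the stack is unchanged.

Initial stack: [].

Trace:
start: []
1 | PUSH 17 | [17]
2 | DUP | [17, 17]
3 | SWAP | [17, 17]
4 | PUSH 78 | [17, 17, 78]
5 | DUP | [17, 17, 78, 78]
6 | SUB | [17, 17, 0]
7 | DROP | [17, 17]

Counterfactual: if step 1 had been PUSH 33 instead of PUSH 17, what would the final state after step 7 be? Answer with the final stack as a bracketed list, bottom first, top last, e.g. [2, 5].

(re-executing from step 1 with the substitution; state before step 1: [])
1 | PUSH 33 | [33]
2 | DUP | [33, 33]
3 | SWAP | [33, 33]
4 | PUSH 78 | [33, 33, 78]
5 | DUP | [33, 33, 78, 78]
6 | SUB | [33, 33, 0]
7 | DROP | [33, 33]

[33, 33]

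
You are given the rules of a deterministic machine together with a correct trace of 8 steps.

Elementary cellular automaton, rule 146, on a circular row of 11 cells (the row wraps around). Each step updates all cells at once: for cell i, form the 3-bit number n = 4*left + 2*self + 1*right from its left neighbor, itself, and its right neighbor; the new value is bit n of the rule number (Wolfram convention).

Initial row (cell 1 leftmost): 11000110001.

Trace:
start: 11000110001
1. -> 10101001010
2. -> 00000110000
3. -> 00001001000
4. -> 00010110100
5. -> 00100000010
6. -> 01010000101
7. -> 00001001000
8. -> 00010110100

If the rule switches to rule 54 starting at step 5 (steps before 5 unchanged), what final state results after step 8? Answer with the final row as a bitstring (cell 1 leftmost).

(re-executing steps 5..8 under rule 54; state before step 5: 00010110100)
5. -> 00111001110
6. -> 01000110001
7. -> 11101001011
8. -> 00011111100

00011111100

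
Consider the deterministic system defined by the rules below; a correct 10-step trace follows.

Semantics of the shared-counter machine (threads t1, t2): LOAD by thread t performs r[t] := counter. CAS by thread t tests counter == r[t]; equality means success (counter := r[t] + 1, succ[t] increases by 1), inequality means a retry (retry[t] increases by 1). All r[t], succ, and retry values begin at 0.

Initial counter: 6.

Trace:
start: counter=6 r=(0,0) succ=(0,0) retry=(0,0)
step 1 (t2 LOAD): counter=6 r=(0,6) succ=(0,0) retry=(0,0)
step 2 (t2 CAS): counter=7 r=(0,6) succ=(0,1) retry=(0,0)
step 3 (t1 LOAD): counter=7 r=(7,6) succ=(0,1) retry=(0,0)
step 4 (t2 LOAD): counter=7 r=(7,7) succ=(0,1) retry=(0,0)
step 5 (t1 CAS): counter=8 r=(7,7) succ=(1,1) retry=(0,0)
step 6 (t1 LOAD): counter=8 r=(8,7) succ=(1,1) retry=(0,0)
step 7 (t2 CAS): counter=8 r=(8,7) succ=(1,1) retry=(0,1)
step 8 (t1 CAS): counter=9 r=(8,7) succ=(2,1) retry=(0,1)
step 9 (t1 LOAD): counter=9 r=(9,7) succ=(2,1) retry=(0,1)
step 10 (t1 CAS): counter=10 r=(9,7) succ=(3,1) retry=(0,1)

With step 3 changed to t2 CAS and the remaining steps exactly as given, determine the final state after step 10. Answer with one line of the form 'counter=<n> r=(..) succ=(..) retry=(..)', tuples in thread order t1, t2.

(re-executing from step 3 with the substitution; state before step 3: counter=7 r=(0,6) succ=(0,1) retry=(0,0))
step 3 (t2 CAS): counter=7 r=(0,6) succ=(0,1) retry=(0,1)
step 4 (t2 LOAD): counter=7 r=(0,7) succ=(0,1) retry=(0,1)
step 5 (t1 CAS): counter=7 r=(0,7) succ=(0,1) retry=(1,1)
step 6 (t1 LOAD): counter=7 r=(7,7) succ=(0,1) retry=(1,1)
step 7 (t2 CAS): counter=8 r=(7,7) succ=(0,2) retry=(1,1)
step 8 (t1 CAS): counter=8 r=(7,7) succ=(0,2) retry=(2,1)
step 9 (t1 LOAD): counter=8 r=(8,7) succ=(0,2) retry=(2,1)
step 10 (t1 CAS): counter=9 r=(8,7) succ=(1,2) retry=(2,1)

counter=9 r=(8,7) succ=(1,2) retry=(2,1)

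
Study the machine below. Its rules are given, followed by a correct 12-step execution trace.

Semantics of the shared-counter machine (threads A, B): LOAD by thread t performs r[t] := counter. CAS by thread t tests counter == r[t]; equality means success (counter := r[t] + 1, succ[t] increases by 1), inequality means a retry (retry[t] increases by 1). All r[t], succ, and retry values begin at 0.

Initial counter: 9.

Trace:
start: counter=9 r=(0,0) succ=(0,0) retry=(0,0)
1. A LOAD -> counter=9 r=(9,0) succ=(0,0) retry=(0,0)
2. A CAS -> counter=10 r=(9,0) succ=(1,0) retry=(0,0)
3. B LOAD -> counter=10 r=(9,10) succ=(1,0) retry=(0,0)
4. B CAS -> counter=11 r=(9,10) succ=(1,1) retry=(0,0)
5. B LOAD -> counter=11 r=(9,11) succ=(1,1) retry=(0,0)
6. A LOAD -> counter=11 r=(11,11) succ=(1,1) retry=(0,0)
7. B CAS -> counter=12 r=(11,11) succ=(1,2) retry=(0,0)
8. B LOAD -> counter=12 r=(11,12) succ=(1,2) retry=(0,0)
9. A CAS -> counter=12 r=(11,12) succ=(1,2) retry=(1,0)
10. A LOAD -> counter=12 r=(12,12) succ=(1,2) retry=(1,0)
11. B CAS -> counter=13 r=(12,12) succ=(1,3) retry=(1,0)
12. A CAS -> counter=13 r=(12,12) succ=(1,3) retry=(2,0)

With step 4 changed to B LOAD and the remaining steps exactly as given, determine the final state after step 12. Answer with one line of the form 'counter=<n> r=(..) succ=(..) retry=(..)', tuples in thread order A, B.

counter=12 r=(11,11) succ=(1,2) retry=(2,0)

(re-executing from step 4 with the substitution; state before step 4: counter=10 r=(9,10) succ=(1,0) retry=(0,0))
4. B LOAD -> counter=10 r=(9,10) succ=(1,0) retry=(0,0)
5. B LOAD -> counter=10 r=(9,10) succ=(1,0) retry=(0,0)
6. A LOAD -> counter=10 r=(10,10) succ=(1,0) retry=(0,0)
7. B CAS -> counter=11 r=(10,10) succ=(1,1) retry=(0,0)
8. B LOAD -> counter=11 r=(10,11) succ=(1,1) retry=(0,0)
9. A CAS -> counter=11 r=(10,11) succ=(1,1) retry=(1,0)
10. A LOAD -> counter=11 r=(11,11) succ=(1,1) retry=(1,0)
11. B CAS -> counter=12 r=(11,11) succ=(1,2) retry=(1,0)
12. A CAS -> counter=12 r=(11,11) succ=(1,2) retry=(2,0)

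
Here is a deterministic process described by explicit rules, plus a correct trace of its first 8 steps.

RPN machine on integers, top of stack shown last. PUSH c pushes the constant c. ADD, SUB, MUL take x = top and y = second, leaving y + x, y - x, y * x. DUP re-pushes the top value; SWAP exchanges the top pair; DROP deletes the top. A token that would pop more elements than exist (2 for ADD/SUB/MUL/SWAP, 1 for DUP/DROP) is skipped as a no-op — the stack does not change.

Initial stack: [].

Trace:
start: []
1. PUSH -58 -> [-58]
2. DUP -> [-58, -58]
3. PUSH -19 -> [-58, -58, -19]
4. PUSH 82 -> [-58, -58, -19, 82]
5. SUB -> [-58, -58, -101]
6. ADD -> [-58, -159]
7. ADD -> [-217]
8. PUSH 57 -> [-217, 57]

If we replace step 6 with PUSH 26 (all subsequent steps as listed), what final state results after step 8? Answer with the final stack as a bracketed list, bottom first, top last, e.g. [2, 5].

[-58, -58, -75, 57]

(re-executing from step 6 with the substitution; state before step 6: [-58, -58, -101])
6. PUSH 26 -> [-58, -58, -101, 26]
7. ADD -> [-58, -58, -75]
8. PUSH 57 -> [-58, -58, -75, 57]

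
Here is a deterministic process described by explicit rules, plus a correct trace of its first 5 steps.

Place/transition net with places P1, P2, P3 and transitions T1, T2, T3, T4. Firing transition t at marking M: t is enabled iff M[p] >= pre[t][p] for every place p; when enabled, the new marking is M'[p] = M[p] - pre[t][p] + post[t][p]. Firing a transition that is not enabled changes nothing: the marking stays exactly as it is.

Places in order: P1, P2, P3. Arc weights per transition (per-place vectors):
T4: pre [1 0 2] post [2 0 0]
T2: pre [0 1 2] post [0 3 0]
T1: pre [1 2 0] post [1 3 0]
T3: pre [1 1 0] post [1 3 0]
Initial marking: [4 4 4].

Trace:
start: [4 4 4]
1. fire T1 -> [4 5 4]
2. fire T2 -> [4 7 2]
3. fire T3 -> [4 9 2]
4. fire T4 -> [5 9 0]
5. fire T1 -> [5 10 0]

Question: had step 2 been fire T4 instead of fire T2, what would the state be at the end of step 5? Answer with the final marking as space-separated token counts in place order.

6 8 0

(re-executing from step 2 with the substitution; state before step 2: [4 5 4])
2. fire T4 -> [5 5 2]
3. fire T3 -> [5 7 2]
4. fire T4 -> [6 7 0]
5. fire T1 -> [6 8 0]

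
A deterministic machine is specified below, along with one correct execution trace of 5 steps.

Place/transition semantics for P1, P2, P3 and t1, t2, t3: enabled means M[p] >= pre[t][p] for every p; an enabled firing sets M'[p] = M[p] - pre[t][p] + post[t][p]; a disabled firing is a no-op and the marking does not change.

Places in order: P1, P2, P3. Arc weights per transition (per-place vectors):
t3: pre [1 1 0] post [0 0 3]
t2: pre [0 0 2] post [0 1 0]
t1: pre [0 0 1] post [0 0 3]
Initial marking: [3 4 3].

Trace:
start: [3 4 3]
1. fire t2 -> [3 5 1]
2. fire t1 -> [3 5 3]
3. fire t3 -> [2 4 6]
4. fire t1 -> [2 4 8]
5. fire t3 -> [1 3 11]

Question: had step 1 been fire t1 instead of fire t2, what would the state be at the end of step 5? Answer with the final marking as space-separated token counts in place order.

1 2 15

(re-executing from step 1 with the substitution; state before step 1: [3 4 3])
1. fire t1 -> [3 4 5]
2. fire t1 -> [3 4 7]
3. fire t3 -> [2 3 10]
4. fire t1 -> [2 3 12]
5. fire t3 -> [1 2 15]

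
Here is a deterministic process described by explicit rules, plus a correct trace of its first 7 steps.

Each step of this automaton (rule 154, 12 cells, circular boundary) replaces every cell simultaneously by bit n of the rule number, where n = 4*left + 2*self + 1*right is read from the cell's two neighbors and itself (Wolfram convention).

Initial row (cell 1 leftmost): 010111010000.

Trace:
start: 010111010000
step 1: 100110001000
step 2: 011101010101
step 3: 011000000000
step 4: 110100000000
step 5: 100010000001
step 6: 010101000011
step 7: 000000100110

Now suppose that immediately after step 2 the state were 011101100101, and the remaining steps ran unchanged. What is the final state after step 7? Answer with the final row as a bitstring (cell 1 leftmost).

state after step 2 := 011101100101
step 3: 011001011000
step 4: 110110010100
step 5: 100101100011
step 6: 011001010111
step 7: 010110000110

010110000110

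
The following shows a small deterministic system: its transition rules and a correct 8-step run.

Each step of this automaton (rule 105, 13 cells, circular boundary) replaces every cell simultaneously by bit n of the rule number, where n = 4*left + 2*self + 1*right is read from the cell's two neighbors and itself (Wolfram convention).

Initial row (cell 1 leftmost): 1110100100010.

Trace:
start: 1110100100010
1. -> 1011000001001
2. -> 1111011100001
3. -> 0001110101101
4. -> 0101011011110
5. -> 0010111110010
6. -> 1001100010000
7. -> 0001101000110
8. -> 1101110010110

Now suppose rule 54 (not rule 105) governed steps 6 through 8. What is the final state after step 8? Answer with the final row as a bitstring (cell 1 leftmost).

(re-executing steps 6..8 under rule 54; state before step 6: 0010111110010)
6. -> 0111000001111
7. -> 1000100010000
8. -> 1101110111001

1101110111001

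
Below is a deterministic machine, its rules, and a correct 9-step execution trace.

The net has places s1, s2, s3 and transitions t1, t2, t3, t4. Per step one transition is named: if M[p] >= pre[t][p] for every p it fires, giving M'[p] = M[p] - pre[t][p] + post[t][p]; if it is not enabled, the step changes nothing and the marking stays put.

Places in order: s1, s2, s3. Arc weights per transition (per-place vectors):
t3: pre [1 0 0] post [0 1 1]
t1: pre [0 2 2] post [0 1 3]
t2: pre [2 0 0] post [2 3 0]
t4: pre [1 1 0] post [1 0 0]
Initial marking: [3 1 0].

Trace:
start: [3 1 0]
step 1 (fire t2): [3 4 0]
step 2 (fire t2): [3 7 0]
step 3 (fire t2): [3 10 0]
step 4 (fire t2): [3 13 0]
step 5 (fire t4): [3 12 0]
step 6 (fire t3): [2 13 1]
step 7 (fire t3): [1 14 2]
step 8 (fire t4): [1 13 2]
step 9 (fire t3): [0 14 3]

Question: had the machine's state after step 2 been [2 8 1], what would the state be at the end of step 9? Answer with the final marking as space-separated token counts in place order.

state after step 2 := [2 8 1]
step 3 (fire t2): [2 11 1]
step 4 (fire t2): [2 14 1]
step 5 (fire t4): [2 13 1]
step 6 (fire t3): [1 14 2]
step 7 (fire t3): [0 15 3]
step 8 (fire t4): [0 15 3]
step 9 (fire t3): [0 15 3]

0 15 3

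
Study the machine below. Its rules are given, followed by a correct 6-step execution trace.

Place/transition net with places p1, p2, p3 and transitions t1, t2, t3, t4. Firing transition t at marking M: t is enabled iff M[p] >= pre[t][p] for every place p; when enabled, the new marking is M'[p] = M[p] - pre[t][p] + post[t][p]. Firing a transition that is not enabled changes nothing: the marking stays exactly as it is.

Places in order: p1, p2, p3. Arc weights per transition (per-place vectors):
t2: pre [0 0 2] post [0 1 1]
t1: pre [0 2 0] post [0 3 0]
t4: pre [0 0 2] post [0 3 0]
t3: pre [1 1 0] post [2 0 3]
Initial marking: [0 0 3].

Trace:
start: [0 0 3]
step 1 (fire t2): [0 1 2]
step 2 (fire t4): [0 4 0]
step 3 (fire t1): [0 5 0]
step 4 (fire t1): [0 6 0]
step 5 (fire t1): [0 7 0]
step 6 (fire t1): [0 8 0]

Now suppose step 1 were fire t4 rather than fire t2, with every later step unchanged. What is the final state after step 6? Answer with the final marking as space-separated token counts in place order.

0 7 1

(re-executing from step 1 with the substitution; state before step 1: [0 0 3])
step 1 (fire t4): [0 3 1]
step 2 (fire t4): [0 3 1]
step 3 (fire t1): [0 4 1]
step 4 (fire t1): [0 5 1]
step 5 (fire t1): [0 6 1]
step 6 (fire t1): [0 7 1]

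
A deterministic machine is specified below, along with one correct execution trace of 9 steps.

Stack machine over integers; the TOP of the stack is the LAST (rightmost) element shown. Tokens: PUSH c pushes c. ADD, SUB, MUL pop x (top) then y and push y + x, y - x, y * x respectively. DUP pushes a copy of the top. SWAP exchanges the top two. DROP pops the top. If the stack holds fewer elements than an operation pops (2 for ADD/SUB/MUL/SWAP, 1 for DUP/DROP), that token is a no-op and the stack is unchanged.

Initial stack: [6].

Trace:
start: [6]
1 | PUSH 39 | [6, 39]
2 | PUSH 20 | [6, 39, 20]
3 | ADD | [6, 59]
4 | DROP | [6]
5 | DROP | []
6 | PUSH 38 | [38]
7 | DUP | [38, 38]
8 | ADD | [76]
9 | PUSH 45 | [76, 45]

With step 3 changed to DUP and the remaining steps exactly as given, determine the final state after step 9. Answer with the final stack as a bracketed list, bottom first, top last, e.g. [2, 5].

(re-executing from step 3 with the substitution; state before step 3: [6, 39, 20])
3 | DUP | [6, 39, 20, 20]
4 | DROP | [6, 39, 20]
5 | DROP | [6, 39]
6 | PUSH 38 | [6, 39, 38]
7 | DUP | [6, 39, 38, 38]
8 | ADD | [6, 39, 76]
9 | PUSH 45 | [6, 39, 76, 45]

[6, 39, 76, 45]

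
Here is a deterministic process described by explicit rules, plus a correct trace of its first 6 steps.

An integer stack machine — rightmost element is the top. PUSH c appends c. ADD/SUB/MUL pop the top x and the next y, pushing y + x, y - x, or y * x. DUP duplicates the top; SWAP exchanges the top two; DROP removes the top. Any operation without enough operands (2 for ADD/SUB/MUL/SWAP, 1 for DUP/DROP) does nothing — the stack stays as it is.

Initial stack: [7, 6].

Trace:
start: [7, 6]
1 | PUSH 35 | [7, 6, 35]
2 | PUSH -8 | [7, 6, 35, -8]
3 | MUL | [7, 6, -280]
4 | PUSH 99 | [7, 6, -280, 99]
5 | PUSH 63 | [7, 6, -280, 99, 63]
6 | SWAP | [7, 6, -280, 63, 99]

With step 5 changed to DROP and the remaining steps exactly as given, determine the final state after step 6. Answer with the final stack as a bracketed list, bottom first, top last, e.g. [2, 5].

[7, -280, 6]

(re-executing from step 5 with the substitution; state before step 5: [7, 6, -280, 99])
5 | DROP | [7, 6, -280]
6 | SWAP | [7, -280, 6]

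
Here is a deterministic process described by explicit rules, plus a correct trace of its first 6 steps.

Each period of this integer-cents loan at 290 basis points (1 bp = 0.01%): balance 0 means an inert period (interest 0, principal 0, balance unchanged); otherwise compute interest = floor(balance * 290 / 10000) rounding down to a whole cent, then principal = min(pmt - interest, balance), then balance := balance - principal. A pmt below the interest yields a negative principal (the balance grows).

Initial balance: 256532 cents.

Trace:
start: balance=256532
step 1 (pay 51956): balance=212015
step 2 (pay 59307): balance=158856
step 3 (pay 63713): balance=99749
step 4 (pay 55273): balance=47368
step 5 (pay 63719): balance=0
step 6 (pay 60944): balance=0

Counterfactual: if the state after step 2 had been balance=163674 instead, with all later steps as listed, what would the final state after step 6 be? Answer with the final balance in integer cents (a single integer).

0

state after step 2 := balance=163674
step 3 (pay 63713): balance=104707
step 4 (pay 55273): balance=52470
step 5 (pay 63719): balance=0
step 6 (pay 60944): balance=0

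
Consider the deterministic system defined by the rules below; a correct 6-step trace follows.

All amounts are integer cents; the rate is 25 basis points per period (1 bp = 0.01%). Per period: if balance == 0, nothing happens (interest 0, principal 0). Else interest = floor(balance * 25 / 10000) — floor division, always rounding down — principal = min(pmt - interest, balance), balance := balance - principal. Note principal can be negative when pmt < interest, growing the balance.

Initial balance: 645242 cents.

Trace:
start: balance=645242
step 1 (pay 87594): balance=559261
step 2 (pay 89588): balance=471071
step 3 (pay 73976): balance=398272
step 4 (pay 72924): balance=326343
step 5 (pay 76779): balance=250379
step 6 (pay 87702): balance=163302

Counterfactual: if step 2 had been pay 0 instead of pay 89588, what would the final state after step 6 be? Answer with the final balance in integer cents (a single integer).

(re-executing from step 2 with the substitution; state before step 2: balance=559261)
step 2 (pay 0): balance=560659
step 3 (pay 73976): balance=488084
step 4 (pay 72924): balance=416380
step 5 (pay 76779): balance=340641
step 6 (pay 87702): balance=253790

253790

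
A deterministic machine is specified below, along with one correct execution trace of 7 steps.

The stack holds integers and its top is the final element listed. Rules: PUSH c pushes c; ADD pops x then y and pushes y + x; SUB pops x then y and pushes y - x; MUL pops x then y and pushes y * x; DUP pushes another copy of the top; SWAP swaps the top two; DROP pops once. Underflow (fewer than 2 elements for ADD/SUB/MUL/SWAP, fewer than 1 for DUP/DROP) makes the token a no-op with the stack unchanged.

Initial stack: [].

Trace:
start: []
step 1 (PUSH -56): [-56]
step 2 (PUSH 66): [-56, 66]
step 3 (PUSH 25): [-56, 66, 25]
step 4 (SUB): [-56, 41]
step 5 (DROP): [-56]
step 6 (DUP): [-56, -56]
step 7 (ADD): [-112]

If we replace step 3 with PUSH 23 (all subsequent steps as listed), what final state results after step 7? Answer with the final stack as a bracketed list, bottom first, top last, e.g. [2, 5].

[-112]

(re-executing from step 3 with the substitution; state before step 3: [-56, 66])
step 3 (PUSH 23): [-56, 66, 23]
step 4 (SUB): [-56, 43]
step 5 (DROP): [-56]
step 6 (DUP): [-56, -56]
step 7 (ADD): [-112]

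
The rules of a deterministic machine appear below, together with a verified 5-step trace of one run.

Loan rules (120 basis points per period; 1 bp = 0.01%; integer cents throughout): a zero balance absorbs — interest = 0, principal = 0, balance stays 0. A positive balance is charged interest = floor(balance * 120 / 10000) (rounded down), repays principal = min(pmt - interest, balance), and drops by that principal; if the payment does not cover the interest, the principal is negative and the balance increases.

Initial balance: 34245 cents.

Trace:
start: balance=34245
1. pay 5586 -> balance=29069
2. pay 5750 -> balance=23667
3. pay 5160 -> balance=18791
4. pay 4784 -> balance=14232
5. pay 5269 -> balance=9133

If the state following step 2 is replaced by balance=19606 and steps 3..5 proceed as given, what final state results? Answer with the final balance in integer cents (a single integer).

state after step 2 := balance=19606
3. pay 5160 -> balance=14681
4. pay 4784 -> balance=10073
5. pay 5269 -> balance=4924

4924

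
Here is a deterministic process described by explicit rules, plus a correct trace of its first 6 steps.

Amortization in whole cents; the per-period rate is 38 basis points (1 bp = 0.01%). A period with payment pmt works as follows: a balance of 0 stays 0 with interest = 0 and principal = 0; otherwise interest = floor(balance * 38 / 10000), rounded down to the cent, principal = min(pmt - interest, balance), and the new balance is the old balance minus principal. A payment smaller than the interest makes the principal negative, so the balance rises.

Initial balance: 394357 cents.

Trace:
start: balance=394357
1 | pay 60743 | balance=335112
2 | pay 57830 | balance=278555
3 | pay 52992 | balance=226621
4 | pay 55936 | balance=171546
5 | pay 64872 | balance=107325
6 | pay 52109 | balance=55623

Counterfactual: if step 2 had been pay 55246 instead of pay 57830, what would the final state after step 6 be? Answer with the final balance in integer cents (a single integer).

(re-executing from step 2 with the substitution; state before step 2: balance=335112)
2 | pay 55246 | balance=281139
3 | pay 52992 | balance=229215
4 | pay 55936 | balance=174150
5 | pay 64872 | balance=109939
6 | pay 52109 | balance=58247

58247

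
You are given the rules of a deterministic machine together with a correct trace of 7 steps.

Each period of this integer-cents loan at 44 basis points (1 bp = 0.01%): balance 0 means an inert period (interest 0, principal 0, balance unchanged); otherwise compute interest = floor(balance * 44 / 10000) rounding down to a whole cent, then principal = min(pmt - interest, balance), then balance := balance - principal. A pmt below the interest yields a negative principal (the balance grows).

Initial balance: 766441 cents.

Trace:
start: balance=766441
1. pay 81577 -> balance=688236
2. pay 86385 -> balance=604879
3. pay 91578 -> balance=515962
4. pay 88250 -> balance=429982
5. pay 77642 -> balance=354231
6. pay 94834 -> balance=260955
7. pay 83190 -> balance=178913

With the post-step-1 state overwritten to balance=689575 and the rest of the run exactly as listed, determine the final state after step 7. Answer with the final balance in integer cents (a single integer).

180288

state after step 1 := balance=689575
2. pay 86385 -> balance=606224
3. pay 91578 -> balance=517313
4. pay 88250 -> balance=431339
5. pay 77642 -> balance=355594
6. pay 94834 -> balance=262324
7. pay 83190 -> balance=180288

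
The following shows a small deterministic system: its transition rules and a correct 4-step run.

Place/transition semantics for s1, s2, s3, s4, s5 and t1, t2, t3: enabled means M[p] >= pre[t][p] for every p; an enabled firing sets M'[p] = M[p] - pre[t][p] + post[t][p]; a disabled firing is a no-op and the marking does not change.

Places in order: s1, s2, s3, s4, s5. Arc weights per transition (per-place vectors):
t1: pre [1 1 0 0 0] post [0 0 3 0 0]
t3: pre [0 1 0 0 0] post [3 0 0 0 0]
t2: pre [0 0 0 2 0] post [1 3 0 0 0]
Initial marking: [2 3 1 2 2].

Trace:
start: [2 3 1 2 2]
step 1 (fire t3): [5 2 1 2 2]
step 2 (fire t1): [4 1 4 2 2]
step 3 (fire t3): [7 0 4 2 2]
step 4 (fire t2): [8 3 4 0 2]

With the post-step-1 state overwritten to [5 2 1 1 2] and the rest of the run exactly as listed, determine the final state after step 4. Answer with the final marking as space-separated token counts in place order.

state after step 1 := [5 2 1 1 2]
step 2 (fire t1): [4 1 4 1 2]
step 3 (fire t3): [7 0 4 1 2]
step 4 (fire t2): [7 0 4 1 2]

7 0 4 1 2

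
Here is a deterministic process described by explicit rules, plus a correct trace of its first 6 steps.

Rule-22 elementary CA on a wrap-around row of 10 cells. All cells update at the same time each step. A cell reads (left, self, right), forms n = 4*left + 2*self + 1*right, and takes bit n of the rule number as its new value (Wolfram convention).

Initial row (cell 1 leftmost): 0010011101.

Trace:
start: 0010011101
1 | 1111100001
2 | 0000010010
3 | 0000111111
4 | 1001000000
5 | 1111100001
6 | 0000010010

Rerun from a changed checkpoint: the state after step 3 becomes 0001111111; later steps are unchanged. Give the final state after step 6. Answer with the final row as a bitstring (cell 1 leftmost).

state after step 3 := 0001111111
4 | 1010000000
5 | 1011000001
6 | 0000100010

0000100010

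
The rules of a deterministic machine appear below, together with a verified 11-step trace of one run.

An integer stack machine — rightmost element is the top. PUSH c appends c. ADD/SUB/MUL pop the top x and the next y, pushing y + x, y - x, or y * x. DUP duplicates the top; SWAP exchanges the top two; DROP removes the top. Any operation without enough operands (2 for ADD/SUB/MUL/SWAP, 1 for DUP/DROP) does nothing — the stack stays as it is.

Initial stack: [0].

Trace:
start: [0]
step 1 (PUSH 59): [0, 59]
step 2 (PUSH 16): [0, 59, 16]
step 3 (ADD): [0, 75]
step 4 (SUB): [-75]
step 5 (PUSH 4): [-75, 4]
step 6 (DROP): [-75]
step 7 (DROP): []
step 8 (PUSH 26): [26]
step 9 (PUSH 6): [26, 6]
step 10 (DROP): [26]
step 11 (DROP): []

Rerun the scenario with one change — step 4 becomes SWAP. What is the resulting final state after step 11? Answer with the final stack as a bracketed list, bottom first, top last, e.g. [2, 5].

(re-executing from step 4 with the substitution; state before step 4: [0, 75])
step 4 (SWAP): [75, 0]
step 5 (PUSH 4): [75, 0, 4]
step 6 (DROP): [75, 0]
step 7 (DROP): [75]
step 8 (PUSH 26): [75, 26]
step 9 (PUSH 6): [75, 26, 6]
step 10 (DROP): [75, 26]
step 11 (DROP): [75]

[75]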